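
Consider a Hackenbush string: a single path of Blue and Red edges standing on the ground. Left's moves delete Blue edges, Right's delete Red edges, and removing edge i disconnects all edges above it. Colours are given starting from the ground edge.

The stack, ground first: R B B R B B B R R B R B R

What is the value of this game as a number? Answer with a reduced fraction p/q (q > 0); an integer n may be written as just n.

R: Left { · }, Right { 0 } → simplest -1
RB: Left { -1 }, Right { 0 } → simplest -1/2
RBB: Left { -1,-1/2 }, Right { 0 } → simplest -1/4
RBBR: Left { -1,-1/2 }, Right { -1/4,0 } → simplest -3/8
RBBRB: Left { -1,-1/2,-3/8 }, Right { -1/4,0 } → simplest -5/16
RBBRBB: Left { -1,-1/2,-3/8,-5/16 }, Right { -1/4,0 } → simplest -9/32
RBBRBBB: Left { -1,-1/2,-3/8,-5/16,-9/32 }, Right { -1/4,0 } → simplest -17/64
RBBRBBBR: Left { -1,-1/2,-3/8,-5/16,-9/32 }, Right { -17/64,-1/4,0 } → simplest -35/128
RBBRBBBRR: Left { -1,-1/2,-3/8,-5/16,-9/32 }, Right { -35/128,-17/64,-1/4,0 } → simplest -71/256
RBBRBBBRRB: Left { -1,-1/2,-3/8,-5/16,-9/32,-71/256 }, Right { -35/128,-17/64,-1/4,0 } → simplest -141/512
RBBRBBBRRBR: Left { -1,-1/2,-3/8,-5/16,-9/32,-71/256 }, Right { -141/512,-35/128,-17/64,-1/4,0 } → simplest -283/1024
RBBRBBBRRBRB: Left { -1,-1/2,-3/8,-5/16,-9/32,-71/256,-283/1024 }, Right { -141/512,-35/128,-17/64,-1/4,0 } → simplest -565/2048
RBBRBBBRRBRBR: Left { -1,-1/2,-3/8,-5/16,-9/32,-71/256,-283/1024 }, Right { -565/2048,-141/512,-35/128,-17/64,-1/4,0 } → simplest -1131/4096

-1131/4096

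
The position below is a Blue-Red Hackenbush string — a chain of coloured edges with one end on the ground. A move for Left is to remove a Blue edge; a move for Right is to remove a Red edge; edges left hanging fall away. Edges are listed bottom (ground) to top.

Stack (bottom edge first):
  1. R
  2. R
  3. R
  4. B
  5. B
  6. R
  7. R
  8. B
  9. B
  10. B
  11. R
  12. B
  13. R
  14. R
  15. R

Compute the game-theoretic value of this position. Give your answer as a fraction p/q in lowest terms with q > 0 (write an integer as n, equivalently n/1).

-9775/4096

1 of 15 · R · max L −∞ · min R 0 -> -1
2 of 15 · RR · max L −∞ · min R -1 -> -2
3 of 15 · RRR · max L −∞ · min R -2 -> -3
4 of 15 · RRRB · max L -3 · min R -2 -> -5/2
5 of 15 · RRRBB · max L -5/2 · min R -2 -> -9/4
6 of 15 · RRRBBR · max L -5/2 · min R -9/4 -> -19/8
7 of 15 · RRRBBRR · max L -5/2 · min R -19/8 -> -39/16
8 of 15 · RRRBBRRB · max L -39/16 · min R -19/8 -> -77/32
9 of 15 · RRRBBRRBB · max L -77/32 · min R -19/8 -> -153/64
10 of 15 · RRRBBRRBBB · max L -153/64 · min R -19/8 -> -305/128
11 of 15 · RRRBBRRBBBR · max L -153/64 · min R -305/128 -> -611/256
12 of 15 · RRRBBRRBBBRB · max L -611/256 · min R -305/128 -> -1221/512
13 of 15 · RRRBBRRBBBRBR · max L -611/256 · min R -1221/512 -> -2443/1024
14 of 15 · RRRBBRRBBBRBRR · max L -611/256 · min R -2443/1024 -> -4887/2048
15 of 15 · RRRBBRRBBBRBRRR · max L -611/256 · min R -4887/2048 -> -9775/4096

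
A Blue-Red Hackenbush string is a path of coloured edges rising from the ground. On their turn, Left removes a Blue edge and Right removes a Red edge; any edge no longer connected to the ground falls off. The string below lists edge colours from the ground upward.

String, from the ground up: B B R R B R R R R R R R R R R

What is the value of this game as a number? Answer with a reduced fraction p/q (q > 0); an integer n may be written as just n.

10241/8192

1 of 15 · B · max L 0 · min R +∞ so 1
2 of 15 · BB · max L 1 · min R +∞ so 2
3 of 15 · BBR · max L 1 · min R 2 so 3/2
4 of 15 · BBRR · max L 1 · min R 3/2 so 5/4
5 of 15 · BBRRB · max L 5/4 · min R 3/2 so 11/8
6 of 15 · BBRRBR · max L 5/4 · min R 11/8 so 21/16
7 of 15 · BBRRBRR · max L 5/4 · min R 21/16 so 41/32
8 of 15 · BBRRBRRR · max L 5/4 · min R 41/32 so 81/64
9 of 15 · BBRRBRRRR · max L 5/4 · min R 81/64 so 161/128
10 of 15 · BBRRBRRRRR · max L 5/4 · min R 161/128 so 321/256
11 of 15 · BBRRBRRRRRR · max L 5/4 · min R 321/256 so 641/512
12 of 15 · BBRRBRRRRRRR · max L 5/4 · min R 641/512 so 1281/1024
13 of 15 · BBRRBRRRRRRRR · max L 5/4 · min R 1281/1024 so 2561/2048
14 of 15 · BBRRBRRRRRRRRR · max L 5/4 · min R 2561/2048 so 5121/4096
15 of 15 · BBRRBRRRRRRRRRR · max L 5/4 · min R 5121/4096 so 10241/8192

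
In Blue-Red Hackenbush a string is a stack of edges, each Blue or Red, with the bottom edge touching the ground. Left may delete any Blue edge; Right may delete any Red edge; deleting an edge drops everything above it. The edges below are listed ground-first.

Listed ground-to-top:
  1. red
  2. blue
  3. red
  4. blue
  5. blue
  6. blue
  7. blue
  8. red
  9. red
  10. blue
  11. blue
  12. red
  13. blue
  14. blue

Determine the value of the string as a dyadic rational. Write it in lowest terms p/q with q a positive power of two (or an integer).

-4297/8192

Build value(s[:k]) for k = 1..14, string s = red blue red blue blue blue blue red red blue blue red blue blue.
edge 1 of 14 (red): { none | 0 } -> -1
edge 2 of 14 (blue): { -1 | 0 } -> -1/2
edge 3 of 14 (red): { -1 | -1/2 0 } -> -3/4
edge 4 of 14 (blue): { -1 -3/4 | -1/2 0 } -> -5/8
edge 5 of 14 (blue): { -1 -3/4 -5/8 | -1/2 0 } -> -9/16
edge 6 of 14 (blue): { -1 -3/4 -5/8 -9/16 | -1/2 0 } -> -17/32
edge 7 of 14 (blue): { -1 -3/4 -5/8 -9/16 -17/32 | -1/2 0 } -> -33/64
edge 8 of 14 (red): { -1 -3/4 -5/8 -9/16 -17/32 | -33/64 -1/2 0 } -> -67/128
edge 9 of 14 (red): { -1 -3/4 -5/8 -9/16 -17/32 | -67/128 -33/64 -1/2 0 } -> -135/256
edge 10 of 14 (blue): { -1 -3/4 -5/8 -9/16 -17/32 -135/256 | -67/128 -33/64 -1/2 0 } -> -269/512
edge 11 of 14 (blue): { -1 -3/4 -5/8 -9/16 -17/32 -135/256 -269/512 | -67/128 -33/64 -1/2 0 } -> -537/1024
edge 12 of 14 (red): { -1 -3/4 -5/8 -9/16 -17/32 -135/256 -269/512 | -537/1024 -67/128 -33/64 -1/2 0 } -> -1075/2048
edge 13 of 14 (blue): { -1 -3/4 -5/8 -9/16 -17/32 -135/256 -269/512 -1075/2048 | -537/1024 -67/128 -33/64 -1/2 0 } -> -2149/4096
edge 14 of 14 (blue): { -1 -3/4 -5/8 -9/16 -17/32 -135/256 -269/512 -1075/2048 -2149/4096 | -537/1024 -67/128 -33/64 -1/2 0 } -> -4297/8192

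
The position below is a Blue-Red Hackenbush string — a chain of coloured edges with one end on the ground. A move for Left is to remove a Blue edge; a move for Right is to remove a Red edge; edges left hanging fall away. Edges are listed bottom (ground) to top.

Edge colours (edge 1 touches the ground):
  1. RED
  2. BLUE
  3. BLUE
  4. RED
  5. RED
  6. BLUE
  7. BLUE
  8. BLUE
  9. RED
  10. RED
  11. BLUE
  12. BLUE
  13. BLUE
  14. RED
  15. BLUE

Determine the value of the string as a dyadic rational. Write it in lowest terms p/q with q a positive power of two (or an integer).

G(R) = { — | 0 } gives -1
G(RB) = { -1 | 0 } gives -1/2
G(RBB) = { -1 -1/2 | 0 } gives -1/4
G(RBBR) = { -1 -1/2 | -1/4 0 } gives -3/8
G(RBBRR) = { -1 -1/2 | -3/8 -1/4 0 } gives -7/16
G(RBBRRB) = { -1 -1/2 -7/16 | -3/8 -1/4 0 } gives -13/32
G(RBBRRBB) = { -1 -1/2 -7/16 -13/32 | -3/8 -1/4 0 } gives -25/64
G(RBBRRBBB) = { -1 -1/2 -7/16 -13/32 -25/64 | -3/8 -1/4 0 } gives -49/128
G(RBBRRBBBR) = { -1 -1/2 -7/16 -13/32 -25/64 | -49/128 -3/8 -1/4 0 } gives -99/256
G(RBBRRBBBRR) = { -1 -1/2 -7/16 -13/32 -25/64 | -99/256 -49/128 -3/8 -1/4 0 } gives -199/512
G(RBBRRBBBRRB) = { -1 -1/2 -7/16 -13/32 -25/64 -199/512 | -99/256 -49/128 -3/8 -1/4 0 } gives -397/1024
G(RBBRRBBBRRBB) = { -1 -1/2 -7/16 -13/32 -25/64 -199/512 -397/1024 | -99/256 -49/128 -3/8 -1/4 0 } gives -793/2048
G(RBBRRBBBRRBBB) = { -1 -1/2 -7/16 -13/32 -25/64 -199/512 -397/1024 -793/2048 | -99/256 -49/128 -3/8 -1/4 0 } gives -1585/4096
G(RBBRRBBBRRBBBR) = { -1 -1/2 -7/16 -13/32 -25/64 -199/512 -397/1024 -793/2048 | -1585/4096 -99/256 -49/128 -3/8 -1/4 0 } gives -3171/8192
G(RBBRRBBBRRBBBRB) = { -1 -1/2 -7/16 -13/32 -25/64 -199/512 -397/1024 -793/2048 -3171/8192 | -1585/4096 -99/256 -49/128 -3/8 -1/4 0 } gives -6341/16384

-6341/16384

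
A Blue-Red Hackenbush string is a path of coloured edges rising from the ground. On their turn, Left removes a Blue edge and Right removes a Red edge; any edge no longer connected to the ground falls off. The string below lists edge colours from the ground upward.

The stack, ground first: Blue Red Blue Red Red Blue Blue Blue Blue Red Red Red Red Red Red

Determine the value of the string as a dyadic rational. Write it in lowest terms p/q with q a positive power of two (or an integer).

Recurse on prefixes of the 15-edge string Blue Red Blue Red Red Blue Blue Blue Blue Red Red Red Red Red Red:
1 of 15 · B · max L 0 · min R +∞ gives 1
2 of 15 · BR · max L 0 · min R 1 gives 1/2
3 of 15 · BRB · max L 1/2 · min R 1 gives 3/4
4 of 15 · BRBR · max L 1/2 · min R 3/4 gives 5/8
5 of 15 · BRBRR · max L 1/2 · min R 5/8 gives 9/16
6 of 15 · BRBRRB · max L 9/16 · min R 5/8 gives 19/32
7 of 15 · BRBRRBB · max L 19/32 · min R 5/8 gives 39/64
8 of 15 · BRBRRBBB · max L 39/64 · min R 5/8 gives 79/128
9 of 15 · BRBRRBBBB · max L 79/128 · min R 5/8 gives 159/256
10 of 15 · BRBRRBBBBR · max L 79/128 · min R 159/256 gives 317/512
11 of 15 · BRBRRBBBBRR · max L 79/128 · min R 317/512 gives 633/1024
12 of 15 · BRBRRBBBBRRR · max L 79/128 · min R 633/1024 gives 1265/2048
13 of 15 · BRBRRBBBBRRRR · max L 79/128 · min R 1265/2048 gives 2529/4096
14 of 15 · BRBRRBBBBRRRRR · max L 79/128 · min R 2529/4096 gives 5057/8192
15 of 15 · BRBRRBBBBRRRRRR · max L 79/128 · min R 5057/8192 gives 10113/16384

10113/16384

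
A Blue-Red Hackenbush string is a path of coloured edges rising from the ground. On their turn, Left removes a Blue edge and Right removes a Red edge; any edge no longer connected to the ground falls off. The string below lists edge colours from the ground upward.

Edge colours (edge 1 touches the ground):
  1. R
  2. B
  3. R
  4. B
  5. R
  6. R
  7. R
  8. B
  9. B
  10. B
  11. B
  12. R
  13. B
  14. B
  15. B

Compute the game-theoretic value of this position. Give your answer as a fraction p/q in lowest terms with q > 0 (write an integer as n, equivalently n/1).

-11793/16384

Prefix values for R B R B R R R B B B B R B B B via {L|R} + simplicity:
val_1 [R]  L=[]  R=[0]  = -1
val_2 [RB]  L=[-1]  R=[0]  = -1/2
val_3 [RBR]  L=[-1]  R=[-1/2,0]  = -3/4
val_4 [RBRB]  L=[-1,-3/4]  R=[-1/2,0]  = -5/8
val_5 [RBRBR]  L=[-1,-3/4]  R=[-5/8,-1/2,0]  = -11/16
val_6 [RBRBRR]  L=[-1,-3/4]  R=[-11/16,-5/8,-1/2,0]  = -23/32
val_7 [RBRBRRR]  L=[-1,-3/4]  R=[-23/32,-11/16,-5/8,-1/2,0]  = -47/64
val_8 [RBRBRRRB]  L=[-1,-3/4,-47/64]  R=[-23/32,-11/16,-5/8,-1/2,0]  = -93/128
val_9 [RBRBRRRBB]  L=[-1,-3/4,-47/64,-93/128]  R=[-23/32,-11/16,-5/8,-1/2,0]  = -185/256
val_10 [RBRBRRRBBB]  L=[-1,-3/4,-47/64,-93/128,-185/256]  R=[-23/32,-11/16,-5/8,-1/2,0]  = -369/512
val_11 [RBRBRRRBBBB]  L=[-1,-3/4,-47/64,-93/128,-185/256,-369/512]  R=[-23/32,-11/16,-5/8,-1/2,0]  = -737/1024
val_12 [RBRBRRRBBBBR]  L=[-1,-3/4,-47/64,-93/128,-185/256,-369/512]  R=[-737/1024,-23/32,-11/16,-5/8,-1/2,0]  = -1475/2048
val_13 [RBRBRRRBBBBRB]  L=[-1,-3/4,-47/64,-93/128,-185/256,-369/512,-1475/2048]  R=[-737/1024,-23/32,-11/16,-5/8,-1/2,0]  = -2949/4096
val_14 [RBRBRRRBBBBRBB]  L=[-1,-3/4,-47/64,-93/128,-185/256,-369/512,-1475/2048,-2949/4096]  R=[-737/1024,-23/32,-11/16,-5/8,-1/2,0]  = -5897/8192
val_15 [RBRBRRRBBBBRBBB]  L=[-1,-3/4,-47/64,-93/128,-185/256,-369/512,-1475/2048,-2949/4096,-5897/8192]  R=[-737/1024,-23/32,-11/16,-5/8,-1/2,0]  = -11793/16384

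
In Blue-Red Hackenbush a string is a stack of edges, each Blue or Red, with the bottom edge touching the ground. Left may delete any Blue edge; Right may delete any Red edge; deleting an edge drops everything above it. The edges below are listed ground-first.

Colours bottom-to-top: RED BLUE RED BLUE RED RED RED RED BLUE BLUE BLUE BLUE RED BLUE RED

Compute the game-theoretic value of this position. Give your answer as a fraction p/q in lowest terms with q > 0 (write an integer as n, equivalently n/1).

Prefix values for RED BLUE RED BLUE RED RED RED RED BLUE BLUE BLUE BLUE RED BLUE RED via {L|R} + simplicity:
step 1: add RED to get R; options L={  } R={ 0 } = -1
step 2: add BLUE to get RB; options L={ -1 } R={ 0 } = -1/2
step 3: add RED to get RBR; options L={ -1 } R={ -1/2,0 } = -3/4
step 4: add BLUE to get RBRB; options L={ -1,-3/4 } R={ -1/2,0 } = -5/8
step 5: add RED to get RBRBR; options L={ -1,-3/4 } R={ -5/8,-1/2,0 } = -11/16
step 6: add RED to get RBRBRR; options L={ -1,-3/4 } R={ -11/16,-5/8,-1/2,0 } = -23/32
step 7: add RED to get RBRBRRR; options L={ -1,-3/4 } R={ -23/32,-11/16,-5/8,-1/2,0 } = -47/64
step 8: add RED to get RBRBRRRR; options L={ -1,-3/4 } R={ -47/64,-23/32,-11/16,-5/8,-1/2,0 } = -95/128
step 9: add BLUE to get RBRBRRRRB; options L={ -1,-3/4,-95/128 } R={ -47/64,-23/32,-11/16,-5/8,-1/2,0 } = -189/256
step 10: add BLUE to get RBRBRRRRBB; options L={ -1,-3/4,-95/128,-189/256 } R={ -47/64,-23/32,-11/16,-5/8,-1/2,0 } = -377/512
step 11: add BLUE to get RBRBRRRRBBB; options L={ -1,-3/4,-95/128,-189/256,-377/512 } R={ -47/64,-23/32,-11/16,-5/8,-1/2,0 } = -753/1024
step 12: add BLUE to get RBRBRRRRBBBB; options L={ -1,-3/4,-95/128,-189/256,-377/512,-753/1024 } R={ -47/64,-23/32,-11/16,-5/8,-1/2,0 } = -1505/2048
step 13: add RED to get RBRBRRRRBBBBR; options L={ -1,-3/4,-95/128,-189/256,-377/512,-753/1024 } R={ -1505/2048,-47/64,-23/32,-11/16,-5/8,-1/2,0 } = -3011/4096
step 14: add BLUE to get RBRBRRRRBBBBRB; options L={ -1,-3/4,-95/128,-189/256,-377/512,-753/1024,-3011/4096 } R={ -1505/2048,-47/64,-23/32,-11/16,-5/8,-1/2,0 } = -6021/8192
step 15: add RED to get RBRBRRRRBBBBRBR; options L={ -1,-3/4,-95/128,-189/256,-377/512,-753/1024,-3011/4096 } R={ -6021/8192,-1505/2048,-47/64,-23/32,-11/16,-5/8,-1/2,0 } = -12043/16384

-12043/16384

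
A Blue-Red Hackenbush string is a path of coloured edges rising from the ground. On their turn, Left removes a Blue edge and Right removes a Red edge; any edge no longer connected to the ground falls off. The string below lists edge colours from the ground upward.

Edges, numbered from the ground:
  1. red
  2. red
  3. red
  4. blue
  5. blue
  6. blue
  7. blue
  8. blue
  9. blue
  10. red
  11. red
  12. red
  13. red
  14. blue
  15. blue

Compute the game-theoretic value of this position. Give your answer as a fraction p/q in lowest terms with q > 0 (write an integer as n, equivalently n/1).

-8313/4096

v(r) = { · | 0 } gives -1
v(rr) = { · | -1, 0 } gives -2
v(rrr) = { · | -2, -1, 0 } gives -3
v(rrrb) = { -3 | -2, -1, 0 } gives -5/2
v(rrrbb) = { -3, -5/2 | -2, -1, 0 } gives -9/4
v(rrrbbb) = { -3, -5/2, -9/4 | -2, -1, 0 } gives -17/8
v(rrrbbbb) = { -3, -5/2, -9/4, -17/8 | -2, -1, 0 } gives -33/16
v(rrrbbbbb) = { -3, -5/2, -9/4, -17/8, -33/16 | -2, -1, 0 } gives -65/32
v(rrrbbbbbb) = { -3, -5/2, -9/4, -17/8, -33/16, -65/32 | -2, -1, 0 } gives -129/64
v(rrrbbbbbbr) = { -3, -5/2, -9/4, -17/8, -33/16, -65/32 | -129/64, -2, -1, 0 } gives -259/128
v(rrrbbbbbbrr) = { -3, -5/2, -9/4, -17/8, -33/16, -65/32 | -259/128, -129/64, -2, -1, 0 } gives -519/256
v(rrrbbbbbbrrr) = { -3, -5/2, -9/4, -17/8, -33/16, -65/32 | -519/256, -259/128, -129/64, -2, -1, 0 } gives -1039/512
v(rrrbbbbbbrrrr) = { -3, -5/2, -9/4, -17/8, -33/16, -65/32 | -1039/512, -519/256, -259/128, -129/64, -2, -1, 0 } gives -2079/1024
v(rrrbbbbbbrrrrb) = { -3, -5/2, -9/4, -17/8, -33/16, -65/32, -2079/1024 | -1039/512, -519/256, -259/128, -129/64, -2, -1, 0 } gives -4157/2048
v(rrrbbbbbbrrrrbb) = { -3, -5/2, -9/4, -17/8, -33/16, -65/32, -2079/1024, -4157/2048 | -1039/512, -519/256, -259/128, -129/64, -2, -1, 0 } gives -8313/4096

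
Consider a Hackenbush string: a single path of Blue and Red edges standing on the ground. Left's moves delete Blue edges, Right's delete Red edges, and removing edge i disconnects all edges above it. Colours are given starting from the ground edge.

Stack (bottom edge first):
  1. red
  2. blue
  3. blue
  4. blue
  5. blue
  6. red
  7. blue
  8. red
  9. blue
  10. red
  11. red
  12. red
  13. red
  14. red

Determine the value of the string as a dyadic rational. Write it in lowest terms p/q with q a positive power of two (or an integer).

Recurse on prefixes of the 14-edge string red blue blue blue blue red blue red blue red red red red red:
val_1 [r]  L=[(no moves)]  R=[0]  gives -1
val_2 [rb]  L=[-1]  R=[0]  gives -1/2
val_3 [rbb]  L=[-1; -1/2]  R=[0]  gives -1/4
val_4 [rbbb]  L=[-1; -1/2; -1/4]  R=[0]  gives -1/8
val_5 [rbbbb]  L=[-1; -1/2; -1/4; -1/8]  R=[0]  gives -1/16
val_6 [rbbbbr]  L=[-1; -1/2; -1/4; -1/8]  R=[-1/16; 0]  gives -3/32
val_7 [rbbbbrb]  L=[-1; -1/2; -1/4; -1/8; -3/32]  R=[-1/16; 0]  gives -5/64
val_8 [rbbbbrbr]  L=[-1; -1/2; -1/4; -1/8; -3/32]  R=[-5/64; -1/16; 0]  gives -11/128
val_9 [rbbbbrbrb]  L=[-1; -1/2; -1/4; -1/8; -3/32; -11/128]  R=[-5/64; -1/16; 0]  gives -21/256
val_10 [rbbbbrbrbr]  L=[-1; -1/2; -1/4; -1/8; -3/32; -11/128]  R=[-21/256; -5/64; -1/16; 0]  gives -43/512
val_11 [rbbbbrbrbrr]  L=[-1; -1/2; -1/4; -1/8; -3/32; -11/128]  R=[-43/512; -21/256; -5/64; -1/16; 0]  gives -87/1024
val_12 [rbbbbrbrbrrr]  L=[-1; -1/2; -1/4; -1/8; -3/32; -11/128]  R=[-87/1024; -43/512; -21/256; -5/64; -1/16; 0]  gives -175/2048
val_13 [rbbbbrbrbrrrr]  L=[-1; -1/2; -1/4; -1/8; -3/32; -11/128]  R=[-175/2048; -87/1024; -43/512; -21/256; -5/64; -1/16; 0]  gives -351/4096
val_14 [rbbbbrbrbrrrrr]  L=[-1; -1/2; -1/4; -1/8; -3/32; -11/128]  R=[-351/4096; -175/2048; -87/1024; -43/512; -21/256; -5/64; -1/16; 0]  gives -703/8192

-703/8192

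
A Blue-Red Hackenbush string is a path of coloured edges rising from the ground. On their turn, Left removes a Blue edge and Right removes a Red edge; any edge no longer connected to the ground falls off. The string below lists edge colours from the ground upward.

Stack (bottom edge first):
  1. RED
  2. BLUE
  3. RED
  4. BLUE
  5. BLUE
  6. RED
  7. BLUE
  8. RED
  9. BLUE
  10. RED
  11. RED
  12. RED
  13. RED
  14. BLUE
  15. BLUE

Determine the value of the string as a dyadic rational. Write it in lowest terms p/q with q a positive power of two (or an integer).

-9593/16384

g_1 [R]  L=[none]  R=[0]  ⇒ -1
g_2 [RB]  L=[-1]  R=[0]  ⇒ -1/2
g_3 [RBR]  L=[-1]  R=[-1/2 0]  ⇒ -3/4
g_4 [RBRB]  L=[-1 -3/4]  R=[-1/2 0]  ⇒ -5/8
g_5 [RBRBB]  L=[-1 -3/4 -5/8]  R=[-1/2 0]  ⇒ -9/16
g_6 [RBRBBR]  L=[-1 -3/4 -5/8]  R=[-9/16 -1/2 0]  ⇒ -19/32
g_7 [RBRBBRB]  L=[-1 -3/4 -5/8 -19/32]  R=[-9/16 -1/2 0]  ⇒ -37/64
g_8 [RBRBBRBR]  L=[-1 -3/4 -5/8 -19/32]  R=[-37/64 -9/16 -1/2 0]  ⇒ -75/128
g_9 [RBRBBRBRB]  L=[-1 -3/4 -5/8 -19/32 -75/128]  R=[-37/64 -9/16 -1/2 0]  ⇒ -149/256
g_10 [RBRBBRBRBR]  L=[-1 -3/4 -5/8 -19/32 -75/128]  R=[-149/256 -37/64 -9/16 -1/2 0]  ⇒ -299/512
g_11 [RBRBBRBRBRR]  L=[-1 -3/4 -5/8 -19/32 -75/128]  R=[-299/512 -149/256 -37/64 -9/16 -1/2 0]  ⇒ -599/1024
g_12 [RBRBBRBRBRRR]  L=[-1 -3/4 -5/8 -19/32 -75/128]  R=[-599/1024 -299/512 -149/256 -37/64 -9/16 -1/2 0]  ⇒ -1199/2048
g_13 [RBRBBRBRBRRRR]  L=[-1 -3/4 -5/8 -19/32 -75/128]  R=[-1199/2048 -599/1024 -299/512 -149/256 -37/64 -9/16 -1/2 0]  ⇒ -2399/4096
g_14 [RBRBBRBRBRRRRB]  L=[-1 -3/4 -5/8 -19/32 -75/128 -2399/4096]  R=[-1199/2048 -599/1024 -299/512 -149/256 -37/64 -9/16 -1/2 0]  ⇒ -4797/8192
g_15 [RBRBBRBRBRRRRBB]  L=[-1 -3/4 -5/8 -19/32 -75/128 -2399/4096 -4797/8192]  R=[-1199/2048 -599/1024 -299/512 -149/256 -37/64 -9/16 -1/2 0]  ⇒ -9593/16384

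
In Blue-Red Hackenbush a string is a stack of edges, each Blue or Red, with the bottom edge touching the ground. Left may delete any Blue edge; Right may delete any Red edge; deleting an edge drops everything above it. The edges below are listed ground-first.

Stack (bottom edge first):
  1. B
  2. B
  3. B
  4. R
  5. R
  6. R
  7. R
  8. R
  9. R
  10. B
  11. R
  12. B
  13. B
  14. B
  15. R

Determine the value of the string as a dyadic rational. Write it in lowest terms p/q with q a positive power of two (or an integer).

8285/4096

g_1 [B]  L=[0]  R=[—]  ⇒ 1
g_2 [BB]  L=[0,1]  R=[—]  ⇒ 2
g_3 [BBB]  L=[0,1,2]  R=[—]  ⇒ 3
g_4 [BBBR]  L=[0,1,2]  R=[3]  ⇒ 5/2
g_5 [BBBRR]  L=[0,1,2]  R=[5/2,3]  ⇒ 9/4
g_6 [BBBRRR]  L=[0,1,2]  R=[9/4,5/2,3]  ⇒ 17/8
g_7 [BBBRRRR]  L=[0,1,2]  R=[17/8,9/4,5/2,3]  ⇒ 33/16
g_8 [BBBRRRRR]  L=[0,1,2]  R=[33/16,17/8,9/4,5/2,3]  ⇒ 65/32
g_9 [BBBRRRRRR]  L=[0,1,2]  R=[65/32,33/16,17/8,9/4,5/2,3]  ⇒ 129/64
g_10 [BBBRRRRRRB]  L=[0,1,2,129/64]  R=[65/32,33/16,17/8,9/4,5/2,3]  ⇒ 259/128
g_11 [BBBRRRRRRBR]  L=[0,1,2,129/64]  R=[259/128,65/32,33/16,17/8,9/4,5/2,3]  ⇒ 517/256
g_12 [BBBRRRRRRBRB]  L=[0,1,2,129/64,517/256]  R=[259/128,65/32,33/16,17/8,9/4,5/2,3]  ⇒ 1035/512
g_13 [BBBRRRRRRBRBB]  L=[0,1,2,129/64,517/256,1035/512]  R=[259/128,65/32,33/16,17/8,9/4,5/2,3]  ⇒ 2071/1024
g_14 [BBBRRRRRRBRBBB]  L=[0,1,2,129/64,517/256,1035/512,2071/1024]  R=[259/128,65/32,33/16,17/8,9/4,5/2,3]  ⇒ 4143/2048
g_15 [BBBRRRRRRBRBBBR]  L=[0,1,2,129/64,517/256,1035/512,2071/1024]  R=[4143/2048,259/128,65/32,33/16,17/8,9/4,5/2,3]  ⇒ 8285/4096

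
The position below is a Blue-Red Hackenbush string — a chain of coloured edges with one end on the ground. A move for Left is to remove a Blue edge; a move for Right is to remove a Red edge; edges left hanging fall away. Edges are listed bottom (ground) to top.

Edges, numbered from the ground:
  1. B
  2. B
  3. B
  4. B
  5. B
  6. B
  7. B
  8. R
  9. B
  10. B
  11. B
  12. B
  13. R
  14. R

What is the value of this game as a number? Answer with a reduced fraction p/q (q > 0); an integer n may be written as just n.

B: Left { 0 }, Right { ∅ } -> simplest 1
BB: Left { 0; 1 }, Right { ∅ } -> simplest 2
BBB: Left { 0; 1; 2 }, Right { ∅ } -> simplest 3
BBBB: Left { 0; 1; 2; 3 }, Right { ∅ } -> simplest 4
BBBBB: Left { 0; 1; 2; 3; 4 }, Right { ∅ } -> simplest 5
BBBBBB: Left { 0; 1; 2; 3; 4; 5 }, Right { ∅ } -> simplest 6
BBBBBBB: Left { 0; 1; 2; 3; 4; 5; 6 }, Right { ∅ } -> simplest 7
BBBBBBBR: Left { 0; 1; 2; 3; 4; 5; 6 }, Right { 7 } -> simplest 13/2
BBBBBBBRB: Left { 0; 1; 2; 3; 4; 5; 6; 13/2 }, Right { 7 } -> simplest 27/4
BBBBBBBRBB: Left { 0; 1; 2; 3; 4; 5; 6; 13/2; 27/4 }, Right { 7 } -> simplest 55/8
BBBBBBBRBBB: Left { 0; 1; 2; 3; 4; 5; 6; 13/2; 27/4; 55/8 }, Right { 7 } -> simplest 111/16
BBBBBBBRBBBB: Left { 0; 1; 2; 3; 4; 5; 6; 13/2; 27/4; 55/8; 111/16 }, Right { 7 } -> simplest 223/32
BBBBBBBRBBBBR: Left { 0; 1; 2; 3; 4; 5; 6; 13/2; 27/4; 55/8; 111/16 }, Right { 223/32; 7 } -> simplest 445/64
BBBBBBBRBBBBRR: Left { 0; 1; 2; 3; 4; 5; 6; 13/2; 27/4; 55/8; 111/16 }, Right { 445/64; 223/32; 7 } -> simplest 889/128

889/128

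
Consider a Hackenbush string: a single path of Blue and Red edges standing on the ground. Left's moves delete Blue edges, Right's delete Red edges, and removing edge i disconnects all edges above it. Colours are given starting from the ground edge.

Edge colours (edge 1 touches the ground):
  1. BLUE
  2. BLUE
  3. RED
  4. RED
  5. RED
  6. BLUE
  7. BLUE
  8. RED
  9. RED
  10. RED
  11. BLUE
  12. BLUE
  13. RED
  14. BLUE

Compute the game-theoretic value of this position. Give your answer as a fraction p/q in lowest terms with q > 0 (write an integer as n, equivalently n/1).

val_1 [B]  L=[0]  R=[]  = 1
val_2 [BB]  L=[0; 1]  R=[]  = 2
val_3 [BBR]  L=[0; 1]  R=[2]  = 3/2
val_4 [BBRR]  L=[0; 1]  R=[3/2; 2]  = 5/4
val_5 [BBRRR]  L=[0; 1]  R=[5/4; 3/2; 2]  = 9/8
val_6 [BBRRRB]  L=[0; 1; 9/8]  R=[5/4; 3/2; 2]  = 19/16
val_7 [BBRRRBB]  L=[0; 1; 9/8; 19/16]  R=[5/4; 3/2; 2]  = 39/32
val_8 [BBRRRBBR]  L=[0; 1; 9/8; 19/16]  R=[39/32; 5/4; 3/2; 2]  = 77/64
val_9 [BBRRRBBRR]  L=[0; 1; 9/8; 19/16]  R=[77/64; 39/32; 5/4; 3/2; 2]  = 153/128
val_10 [BBRRRBBRRR]  L=[0; 1; 9/8; 19/16]  R=[153/128; 77/64; 39/32; 5/4; 3/2; 2]  = 305/256
val_11 [BBRRRBBRRRB]  L=[0; 1; 9/8; 19/16; 305/256]  R=[153/128; 77/64; 39/32; 5/4; 3/2; 2]  = 611/512
val_12 [BBRRRBBRRRBB]  L=[0; 1; 9/8; 19/16; 305/256; 611/512]  R=[153/128; 77/64; 39/32; 5/4; 3/2; 2]  = 1223/1024
val_13 [BBRRRBBRRRBBR]  L=[0; 1; 9/8; 19/16; 305/256; 611/512]  R=[1223/1024; 153/128; 77/64; 39/32; 5/4; 3/2; 2]  = 2445/2048
val_14 [BBRRRBBRRRBBRB]  L=[0; 1; 9/8; 19/16; 305/256; 611/512; 2445/2048]  R=[1223/1024; 153/128; 77/64; 39/32; 5/4; 3/2; 2]  = 4891/4096

4891/4096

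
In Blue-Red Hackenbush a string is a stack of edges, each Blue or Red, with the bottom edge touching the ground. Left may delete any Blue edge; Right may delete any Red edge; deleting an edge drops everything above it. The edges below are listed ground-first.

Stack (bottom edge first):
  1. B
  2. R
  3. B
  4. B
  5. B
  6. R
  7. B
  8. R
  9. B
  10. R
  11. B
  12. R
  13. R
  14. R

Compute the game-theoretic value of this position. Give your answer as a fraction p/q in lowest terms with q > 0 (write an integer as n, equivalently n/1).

val_1 [B]  L=[0]  R=[∅]  -> 1
val_2 [BR]  L=[0]  R=[1]  -> 1/2
val_3 [BRB]  L=[0; 1/2]  R=[1]  -> 3/4
val_4 [BRBB]  L=[0; 1/2; 3/4]  R=[1]  -> 7/8
val_5 [BRBBB]  L=[0; 1/2; 3/4; 7/8]  R=[1]  -> 15/16
val_6 [BRBBBR]  L=[0; 1/2; 3/4; 7/8]  R=[15/16; 1]  -> 29/32
val_7 [BRBBBRB]  L=[0; 1/2; 3/4; 7/8; 29/32]  R=[15/16; 1]  -> 59/64
val_8 [BRBBBRBR]  L=[0; 1/2; 3/4; 7/8; 29/32]  R=[59/64; 15/16; 1]  -> 117/128
val_9 [BRBBBRBRB]  L=[0; 1/2; 3/4; 7/8; 29/32; 117/128]  R=[59/64; 15/16; 1]  -> 235/256
val_10 [BRBBBRBRBR]  L=[0; 1/2; 3/4; 7/8; 29/32; 117/128]  R=[235/256; 59/64; 15/16; 1]  -> 469/512
val_11 [BRBBBRBRBRB]  L=[0; 1/2; 3/4; 7/8; 29/32; 117/128; 469/512]  R=[235/256; 59/64; 15/16; 1]  -> 939/1024
val_12 [BRBBBRBRBRBR]  L=[0; 1/2; 3/4; 7/8; 29/32; 117/128; 469/512]  R=[939/1024; 235/256; 59/64; 15/16; 1]  -> 1877/2048
val_13 [BRBBBRBRBRBRR]  L=[0; 1/2; 3/4; 7/8; 29/32; 117/128; 469/512]  R=[1877/2048; 939/1024; 235/256; 59/64; 15/16; 1]  -> 3753/4096
val_14 [BRBBBRBRBRBRRR]  L=[0; 1/2; 3/4; 7/8; 29/32; 117/128; 469/512]  R=[3753/4096; 1877/2048; 939/1024; 235/256; 59/64; 15/16; 1]  -> 7505/8192

7505/8192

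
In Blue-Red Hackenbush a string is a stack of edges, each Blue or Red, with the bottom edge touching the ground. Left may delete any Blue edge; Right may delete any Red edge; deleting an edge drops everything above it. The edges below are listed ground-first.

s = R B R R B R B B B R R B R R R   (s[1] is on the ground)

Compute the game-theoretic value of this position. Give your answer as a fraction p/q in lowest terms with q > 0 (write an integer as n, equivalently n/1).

-13423/16384

step 1: add R to get R; options L={  } R={ 0 } — -1
step 2: add B to get RB; options L={ -1 } R={ 0 } — -1/2
step 3: add R to get RBR; options L={ -1 } R={ -1/2,0 } — -3/4
step 4: add R to get RBRR; options L={ -1 } R={ -3/4,-1/2,0 } — -7/8
step 5: add B to get RBRRB; options L={ -1,-7/8 } R={ -3/4,-1/2,0 } — -13/16
step 6: add R to get RBRRBR; options L={ -1,-7/8 } R={ -13/16,-3/4,-1/2,0 } — -27/32
step 7: add B to get RBRRBRB; options L={ -1,-7/8,-27/32 } R={ -13/16,-3/4,-1/2,0 } — -53/64
step 8: add B to get RBRRBRBB; options L={ -1,-7/8,-27/32,-53/64 } R={ -13/16,-3/4,-1/2,0 } — -105/128
step 9: add B to get RBRRBRBBB; options L={ -1,-7/8,-27/32,-53/64,-105/128 } R={ -13/16,-3/4,-1/2,0 } — -209/256
step 10: add R to get RBRRBRBBBR; options L={ -1,-7/8,-27/32,-53/64,-105/128 } R={ -209/256,-13/16,-3/4,-1/2,0 } — -419/512
step 11: add R to get RBRRBRBBBRR; options L={ -1,-7/8,-27/32,-53/64,-105/128 } R={ -419/512,-209/256,-13/16,-3/4,-1/2,0 } — -839/1024
step 12: add B to get RBRRBRBBBRRB; options L={ -1,-7/8,-27/32,-53/64,-105/128,-839/1024 } R={ -419/512,-209/256,-13/16,-3/4,-1/2,0 } — -1677/2048
step 13: add R to get RBRRBRBBBRRBR; options L={ -1,-7/8,-27/32,-53/64,-105/128,-839/1024 } R={ -1677/2048,-419/512,-209/256,-13/16,-3/4,-1/2,0 } — -3355/4096
step 14: add R to get RBRRBRBBBRRBRR; options L={ -1,-7/8,-27/32,-53/64,-105/128,-839/1024 } R={ -3355/4096,-1677/2048,-419/512,-209/256,-13/16,-3/4,-1/2,0 } — -6711/8192
step 15: add R to get RBRRBRBBBRRBRRR; options L={ -1,-7/8,-27/32,-53/64,-105/128,-839/1024 } R={ -6711/8192,-3355/4096,-1677/2048,-419/512,-209/256,-13/16,-3/4,-1/2,0 } — -13423/16384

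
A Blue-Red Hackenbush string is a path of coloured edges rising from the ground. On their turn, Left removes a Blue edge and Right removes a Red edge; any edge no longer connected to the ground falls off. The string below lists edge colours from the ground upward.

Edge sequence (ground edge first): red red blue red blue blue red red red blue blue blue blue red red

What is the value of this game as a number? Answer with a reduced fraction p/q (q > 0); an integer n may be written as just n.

-13191/8192

g(r) = { · | 0 } = -1
g(rr) = { · | -1,0 } = -2
g(rrb) = { -2 | -1,0 } = -3/2
g(rrbr) = { -2 | -3/2,-1,0 } = -7/4
g(rrbrb) = { -2,-7/4 | -3/2,-1,0 } = -13/8
g(rrbrbb) = { -2,-7/4,-13/8 | -3/2,-1,0 } = -25/16
g(rrbrbbr) = { -2,-7/4,-13/8 | -25/16,-3/2,-1,0 } = -51/32
g(rrbrbbrr) = { -2,-7/4,-13/8 | -51/32,-25/16,-3/2,-1,0 } = -103/64
g(rrbrbbrrr) = { -2,-7/4,-13/8 | -103/64,-51/32,-25/16,-3/2,-1,0 } = -207/128
g(rrbrbbrrrb) = { -2,-7/4,-13/8,-207/128 | -103/64,-51/32,-25/16,-3/2,-1,0 } = -413/256
g(rrbrbbrrrbb) = { -2,-7/4,-13/8,-207/128,-413/256 | -103/64,-51/32,-25/16,-3/2,-1,0 } = -825/512
g(rrbrbbrrrbbb) = { -2,-7/4,-13/8,-207/128,-413/256,-825/512 | -103/64,-51/32,-25/16,-3/2,-1,0 } = -1649/1024
g(rrbrbbrrrbbbb) = { -2,-7/4,-13/8,-207/128,-413/256,-825/512,-1649/1024 | -103/64,-51/32,-25/16,-3/2,-1,0 } = -3297/2048
g(rrbrbbrrrbbbbr) = { -2,-7/4,-13/8,-207/128,-413/256,-825/512,-1649/1024 | -3297/2048,-103/64,-51/32,-25/16,-3/2,-1,0 } = -6595/4096
g(rrbrbbrrrbbbbrr) = { -2,-7/4,-13/8,-207/128,-413/256,-825/512,-1649/1024 | -6595/4096,-3297/2048,-103/64,-51/32,-25/16,-3/2,-1,0 } = -13191/8192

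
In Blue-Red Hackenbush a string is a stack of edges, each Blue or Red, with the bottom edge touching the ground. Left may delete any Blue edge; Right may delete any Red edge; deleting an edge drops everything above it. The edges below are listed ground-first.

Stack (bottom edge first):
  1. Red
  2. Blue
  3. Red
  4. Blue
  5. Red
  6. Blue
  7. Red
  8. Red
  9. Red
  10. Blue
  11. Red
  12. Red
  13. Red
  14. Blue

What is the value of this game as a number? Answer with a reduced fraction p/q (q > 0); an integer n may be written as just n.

-5597/8192

R: Left { · }, Right { 0 } => simplest -1
RB: Left { -1 }, Right { 0 } => simplest -1/2
RBR: Left { -1 }, Right { -1/2,0 } => simplest -3/4
RBRB: Left { -1,-3/4 }, Right { -1/2,0 } => simplest -5/8
RBRBR: Left { -1,-3/4 }, Right { -5/8,-1/2,0 } => simplest -11/16
RBRBRB: Left { -1,-3/4,-11/16 }, Right { -5/8,-1/2,0 } => simplest -21/32
RBRBRBR: Left { -1,-3/4,-11/16 }, Right { -21/32,-5/8,-1/2,0 } => simplest -43/64
RBRBRBRR: Left { -1,-3/4,-11/16 }, Right { -43/64,-21/32,-5/8,-1/2,0 } => simplest -87/128
RBRBRBRRR: Left { -1,-3/4,-11/16 }, Right { -87/128,-43/64,-21/32,-5/8,-1/2,0 } => simplest -175/256
RBRBRBRRRB: Left { -1,-3/4,-11/16,-175/256 }, Right { -87/128,-43/64,-21/32,-5/8,-1/2,0 } => simplest -349/512
RBRBRBRRRBR: Left { -1,-3/4,-11/16,-175/256 }, Right { -349/512,-87/128,-43/64,-21/32,-5/8,-1/2,0 } => simplest -699/1024
RBRBRBRRRBRR: Left { -1,-3/4,-11/16,-175/256 }, Right { -699/1024,-349/512,-87/128,-43/64,-21/32,-5/8,-1/2,0 } => simplest -1399/2048
RBRBRBRRRBRRR: Left { -1,-3/4,-11/16,-175/256 }, Right { -1399/2048,-699/1024,-349/512,-87/128,-43/64,-21/32,-5/8,-1/2,0 } => simplest -2799/4096
RBRBRBRRRBRRRB: Left { -1,-3/4,-11/16,-175/256,-2799/4096 }, Right { -1399/2048,-699/1024,-349/512,-87/128,-43/64,-21/32,-5/8,-1/2,0 } => simplest -5597/8192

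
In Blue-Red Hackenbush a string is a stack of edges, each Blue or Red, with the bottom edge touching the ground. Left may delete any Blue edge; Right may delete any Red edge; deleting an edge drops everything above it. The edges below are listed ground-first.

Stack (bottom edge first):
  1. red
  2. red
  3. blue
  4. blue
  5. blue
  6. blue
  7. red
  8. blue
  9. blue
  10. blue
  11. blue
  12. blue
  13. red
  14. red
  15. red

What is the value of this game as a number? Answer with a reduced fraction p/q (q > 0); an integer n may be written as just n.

-8719/8192

edge 1 of 15 (red): { none | 0 } ⇒ -1
edge 2 of 15 (red): { none | -1, 0 } ⇒ -2
edge 3 of 15 (blue): { -2 | -1, 0 } ⇒ -3/2
edge 4 of 15 (blue): { -2, -3/2 | -1, 0 } ⇒ -5/4
edge 5 of 15 (blue): { -2, -3/2, -5/4 | -1, 0 } ⇒ -9/8
edge 6 of 15 (blue): { -2, -3/2, -5/4, -9/8 | -1, 0 } ⇒ -17/16
edge 7 of 15 (red): { -2, -3/2, -5/4, -9/8 | -17/16, -1, 0 } ⇒ -35/32
edge 8 of 15 (blue): { -2, -3/2, -5/4, -9/8, -35/32 | -17/16, -1, 0 } ⇒ -69/64
edge 9 of 15 (blue): { -2, -3/2, -5/4, -9/8, -35/32, -69/64 | -17/16, -1, 0 } ⇒ -137/128
edge 10 of 15 (blue): { -2, -3/2, -5/4, -9/8, -35/32, -69/64, -137/128 | -17/16, -1, 0 } ⇒ -273/256
edge 11 of 15 (blue): { -2, -3/2, -5/4, -9/8, -35/32, -69/64, -137/128, -273/256 | -17/16, -1, 0 } ⇒ -545/512
edge 12 of 15 (blue): { -2, -3/2, -5/4, -9/8, -35/32, -69/64, -137/128, -273/256, -545/512 | -17/16, -1, 0 } ⇒ -1089/1024
edge 13 of 15 (red): { -2, -3/2, -5/4, -9/8, -35/32, -69/64, -137/128, -273/256, -545/512 | -1089/1024, -17/16, -1, 0 } ⇒ -2179/2048
edge 14 of 15 (red): { -2, -3/2, -5/4, -9/8, -35/32, -69/64, -137/128, -273/256, -545/512 | -2179/2048, -1089/1024, -17/16, -1, 0 } ⇒ -4359/4096
edge 15 of 15 (red): { -2, -3/2, -5/4, -9/8, -35/32, -69/64, -137/128, -273/256, -545/512 | -4359/4096, -2179/2048, -1089/1024, -17/16, -1, 0 } ⇒ -8719/8192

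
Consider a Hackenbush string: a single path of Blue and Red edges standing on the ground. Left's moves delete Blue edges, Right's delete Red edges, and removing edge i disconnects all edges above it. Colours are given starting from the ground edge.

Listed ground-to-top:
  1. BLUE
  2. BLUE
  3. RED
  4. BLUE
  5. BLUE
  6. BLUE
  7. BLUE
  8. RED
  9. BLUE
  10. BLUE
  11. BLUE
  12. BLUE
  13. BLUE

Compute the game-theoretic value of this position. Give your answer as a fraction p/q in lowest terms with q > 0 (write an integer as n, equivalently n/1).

4031/2048

1 of 13 · B · max L 0 · min R +∞ so 1
2 of 13 · BB · max L 1 · min R +∞ so 2
3 of 13 · BBR · max L 1 · min R 2 so 3/2
4 of 13 · BBRB · max L 3/2 · min R 2 so 7/4
5 of 13 · BBRBB · max L 7/4 · min R 2 so 15/8
6 of 13 · BBRBBB · max L 15/8 · min R 2 so 31/16
7 of 13 · BBRBBBB · max L 31/16 · min R 2 so 63/32
8 of 13 · BBRBBBBR · max L 31/16 · min R 63/32 so 125/64
9 of 13 · BBRBBBBRB · max L 125/64 · min R 63/32 so 251/128
10 of 13 · BBRBBBBRBB · max L 251/128 · min R 63/32 so 503/256
11 of 13 · BBRBBBBRBBB · max L 503/256 · min R 63/32 so 1007/512
12 of 13 · BBRBBBBRBBBB · max L 1007/512 · min R 63/32 so 2015/1024
13 of 13 · BBRBBBBRBBBBB · max L 2015/1024 · min R 63/32 so 4031/2048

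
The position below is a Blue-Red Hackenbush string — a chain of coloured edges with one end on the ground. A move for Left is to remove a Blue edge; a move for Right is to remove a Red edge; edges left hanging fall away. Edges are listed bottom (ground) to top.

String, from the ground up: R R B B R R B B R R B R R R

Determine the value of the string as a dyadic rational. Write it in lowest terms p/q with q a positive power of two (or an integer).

-5743/4096

edge 1 of 14 (R): { (no moves) | 0 } → -1
edge 2 of 14 (R): { (no moves) | -1,0 } → -2
edge 3 of 14 (B): { -2 | -1,0 } → -3/2
edge 4 of 14 (B): { -2,-3/2 | -1,0 } → -5/4
edge 5 of 14 (R): { -2,-3/2 | -5/4,-1,0 } → -11/8
edge 6 of 14 (R): { -2,-3/2 | -11/8,-5/4,-1,0 } → -23/16
edge 7 of 14 (B): { -2,-3/2,-23/16 | -11/8,-5/4,-1,0 } → -45/32
edge 8 of 14 (B): { -2,-3/2,-23/16,-45/32 | -11/8,-5/4,-1,0 } → -89/64
edge 9 of 14 (R): { -2,-3/2,-23/16,-45/32 | -89/64,-11/8,-5/4,-1,0 } → -179/128
edge 10 of 14 (R): { -2,-3/2,-23/16,-45/32 | -179/128,-89/64,-11/8,-5/4,-1,0 } → -359/256
edge 11 of 14 (B): { -2,-3/2,-23/16,-45/32,-359/256 | -179/128,-89/64,-11/8,-5/4,-1,0 } → -717/512
edge 12 of 14 (R): { -2,-3/2,-23/16,-45/32,-359/256 | -717/512,-179/128,-89/64,-11/8,-5/4,-1,0 } → -1435/1024
edge 13 of 14 (R): { -2,-3/2,-23/16,-45/32,-359/256 | -1435/1024,-717/512,-179/128,-89/64,-11/8,-5/4,-1,0 } → -2871/2048
edge 14 of 14 (R): { -2,-3/2,-23/16,-45/32,-359/256 | -2871/2048,-1435/1024,-717/512,-179/128,-89/64,-11/8,-5/4,-1,0 } → -5743/4096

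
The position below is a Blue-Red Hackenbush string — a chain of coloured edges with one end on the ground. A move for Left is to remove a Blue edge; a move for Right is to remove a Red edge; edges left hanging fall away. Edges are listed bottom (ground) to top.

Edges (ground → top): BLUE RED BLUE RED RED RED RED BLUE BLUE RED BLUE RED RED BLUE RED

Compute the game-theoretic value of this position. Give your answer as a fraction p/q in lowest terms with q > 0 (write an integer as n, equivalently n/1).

8613/16384

1 of 15 · B · max L 0 · min R +∞ = 1
2 of 15 · BR · max L 0 · min R 1 = 1/2
3 of 15 · BRB · max L 1/2 · min R 1 = 3/4
4 of 15 · BRBR · max L 1/2 · min R 3/4 = 5/8
5 of 15 · BRBRR · max L 1/2 · min R 5/8 = 9/16
6 of 15 · BRBRRR · max L 1/2 · min R 9/16 = 17/32
7 of 15 · BRBRRRR · max L 1/2 · min R 17/32 = 33/64
8 of 15 · BRBRRRRB · max L 33/64 · min R 17/32 = 67/128
9 of 15 · BRBRRRRBB · max L 67/128 · min R 17/32 = 135/256
10 of 15 · BRBRRRRBBR · max L 67/128 · min R 135/256 = 269/512
11 of 15 · BRBRRRRBBRB · max L 269/512 · min R 135/256 = 539/1024
12 of 15 · BRBRRRRBBRBR · max L 269/512 · min R 539/1024 = 1077/2048
13 of 15 · BRBRRRRBBRBRR · max L 269/512 · min R 1077/2048 = 2153/4096
14 of 15 · BRBRRRRBBRBRRB · max L 2153/4096 · min R 1077/2048 = 4307/8192
15 of 15 · BRBRRRRBBRBRRBR · max L 2153/4096 · min R 4307/8192 = 8613/16384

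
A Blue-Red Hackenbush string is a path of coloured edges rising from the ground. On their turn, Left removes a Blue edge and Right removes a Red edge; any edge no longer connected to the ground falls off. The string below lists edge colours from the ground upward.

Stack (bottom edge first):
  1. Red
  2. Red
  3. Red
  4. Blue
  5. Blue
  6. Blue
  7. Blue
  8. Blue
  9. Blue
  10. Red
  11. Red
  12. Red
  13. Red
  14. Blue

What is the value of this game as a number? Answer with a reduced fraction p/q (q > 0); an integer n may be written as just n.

edge 1 of 14 (Red): { (no moves) | 0 } — -1
edge 2 of 14 (Red): { (no moves) | -1 0 } — -2
edge 3 of 14 (Red): { (no moves) | -2 -1 0 } — -3
edge 4 of 14 (Blue): { -3 | -2 -1 0 } — -5/2
edge 5 of 14 (Blue): { -3 -5/2 | -2 -1 0 } — -9/4
edge 6 of 14 (Blue): { -3 -5/2 -9/4 | -2 -1 0 } — -17/8
edge 7 of 14 (Blue): { -3 -5/2 -9/4 -17/8 | -2 -1 0 } — -33/16
edge 8 of 14 (Blue): { -3 -5/2 -9/4 -17/8 -33/16 | -2 -1 0 } — -65/32
edge 9 of 14 (Blue): { -3 -5/2 -9/4 -17/8 -33/16 -65/32 | -2 -1 0 } — -129/64
edge 10 of 14 (Red): { -3 -5/2 -9/4 -17/8 -33/16 -65/32 | -129/64 -2 -1 0 } — -259/128
edge 11 of 14 (Red): { -3 -5/2 -9/4 -17/8 -33/16 -65/32 | -259/128 -129/64 -2 -1 0 } — -519/256
edge 12 of 14 (Red): { -3 -5/2 -9/4 -17/8 -33/16 -65/32 | -519/256 -259/128 -129/64 -2 -1 0 } — -1039/512
edge 13 of 14 (Red): { -3 -5/2 -9/4 -17/8 -33/16 -65/32 | -1039/512 -519/256 -259/128 -129/64 -2 -1 0 } — -2079/1024
edge 14 of 14 (Blue): { -3 -5/2 -9/4 -17/8 -33/16 -65/32 -2079/1024 | -1039/512 -519/256 -259/128 -129/64 -2 -1 0 } — -4157/2048

-4157/2048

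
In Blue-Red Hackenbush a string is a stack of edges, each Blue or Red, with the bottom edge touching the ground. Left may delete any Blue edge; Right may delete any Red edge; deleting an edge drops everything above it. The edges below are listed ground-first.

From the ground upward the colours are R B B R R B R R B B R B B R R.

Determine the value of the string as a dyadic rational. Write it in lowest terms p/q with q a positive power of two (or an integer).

value(R) = { (no moves) | 0 } -> -1
value(RB) = { -1 | 0 } -> -1/2
value(RBB) = { -1 -1/2 | 0 } -> -1/4
value(RBBR) = { -1 -1/2 | -1/4 0 } -> -3/8
value(RBBRR) = { -1 -1/2 | -3/8 -1/4 0 } -> -7/16
value(RBBRRB) = { -1 -1/2 -7/16 | -3/8 -1/4 0 } -> -13/32
value(RBBRRBR) = { -1 -1/2 -7/16 | -13/32 -3/8 -1/4 0 } -> -27/64
value(RBBRRBRR) = { -1 -1/2 -7/16 | -27/64 -13/32 -3/8 -1/4 0 } -> -55/128
value(RBBRRBRRB) = { -1 -1/2 -7/16 -55/128 | -27/64 -13/32 -3/8 -1/4 0 } -> -109/256
value(RBBRRBRRBB) = { -1 -1/2 -7/16 -55/128 -109/256 | -27/64 -13/32 -3/8 -1/4 0 } -> -217/512
value(RBBRRBRRBBR) = { -1 -1/2 -7/16 -55/128 -109/256 | -217/512 -27/64 -13/32 -3/8 -1/4 0 } -> -435/1024
value(RBBRRBRRBBRB) = { -1 -1/2 -7/16 -55/128 -109/256 -435/1024 | -217/512 -27/64 -13/32 -3/8 -1/4 0 } -> -869/2048
value(RBBRRBRRBBRBB) = { -1 -1/2 -7/16 -55/128 -109/256 -435/1024 -869/2048 | -217/512 -27/64 -13/32 -3/8 -1/4 0 } -> -1737/4096
value(RBBRRBRRBBRBBR) = { -1 -1/2 -7/16 -55/128 -109/256 -435/1024 -869/2048 | -1737/4096 -217/512 -27/64 -13/32 -3/8 -1/4 0 } -> -3475/8192
value(RBBRRBRRBBRBBRR) = { -1 -1/2 -7/16 -55/128 -109/256 -435/1024 -869/2048 | -3475/8192 -1737/4096 -217/512 -27/64 -13/32 -3/8 -1/4 0 } -> -6951/16384

-6951/16384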